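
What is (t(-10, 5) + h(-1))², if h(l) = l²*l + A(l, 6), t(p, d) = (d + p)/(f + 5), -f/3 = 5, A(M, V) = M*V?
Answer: 169/4 ≈ 42.250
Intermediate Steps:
f = -15 (f = -3*5 = -15)
t(p, d) = -d/10 - p/10 (t(p, d) = (d + p)/(-15 + 5) = (d + p)/(-10) = (d + p)*(-⅒) = -d/10 - p/10)
h(l) = l³ + 6*l (h(l) = l²*l + l*6 = l³ + 6*l)
(t(-10, 5) + h(-1))² = ((-⅒*5 - ⅒*(-10)) - (6 + (-1)²))² = ((-½ + 1) - (6 + 1))² = (½ - 1*7)² = (½ - 7)² = (-13/2)² = 169/4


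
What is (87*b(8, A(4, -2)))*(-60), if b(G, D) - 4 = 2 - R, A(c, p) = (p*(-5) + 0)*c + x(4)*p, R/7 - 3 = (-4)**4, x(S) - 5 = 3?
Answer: 9432540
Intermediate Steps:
x(S) = 8 (x(S) = 5 + 3 = 8)
R = 1813 (R = 21 + 7*(-4)**4 = 21 + 7*256 = 21 + 1792 = 1813)
A(c, p) = 8*p - 5*c*p (A(c, p) = (p*(-5) + 0)*c + 8*p = (-5*p + 0)*c + 8*p = (-5*p)*c + 8*p = -5*c*p + 8*p = 8*p - 5*c*p)
b(G, D) = -1807 (b(G, D) = 4 + (2 - 1*1813) = 4 + (2 - 1813) = 4 - 1811 = -1807)
(87*b(8, A(4, -2)))*(-60) = (87*(-1807))*(-60) = -157209*(-60) = 9432540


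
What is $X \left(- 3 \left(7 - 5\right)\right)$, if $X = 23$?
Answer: $-138$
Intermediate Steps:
$X \left(- 3 \left(7 - 5\right)\right) = 23 \left(- 3 \left(7 - 5\right)\right) = 23 \left(\left(-3\right) 2\right) = 23 \left(-6\right) = -138$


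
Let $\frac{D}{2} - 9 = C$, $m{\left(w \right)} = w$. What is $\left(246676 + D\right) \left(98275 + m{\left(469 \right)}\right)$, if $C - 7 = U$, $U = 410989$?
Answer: $105526330384$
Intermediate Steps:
$C = 410996$ ($C = 7 + 410989 = 410996$)
$D = 822010$ ($D = 18 + 2 \cdot 410996 = 18 + 821992 = 822010$)
$\left(246676 + D\right) \left(98275 + m{\left(469 \right)}\right) = \left(246676 + 822010\right) \left(98275 + 469\right) = 1068686 \cdot 98744 = 105526330384$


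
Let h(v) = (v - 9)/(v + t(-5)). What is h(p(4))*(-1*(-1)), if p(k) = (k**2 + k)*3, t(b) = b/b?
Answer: 51/61 ≈ 0.83607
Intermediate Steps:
t(b) = 1
p(k) = 3*k + 3*k**2 (p(k) = (k + k**2)*3 = 3*k + 3*k**2)
h(v) = (-9 + v)/(1 + v) (h(v) = (v - 9)/(v + 1) = (-9 + v)/(1 + v))
h(p(4))*(-1*(-1)) = ((-9 + 3*4*(1 + 4))/(1 + 3*4*(1 + 4)))*(-1*(-1)) = ((-9 + 3*4*5)/(1 + 3*4*5))*1 = ((-9 + 60)/(1 + 60))*1 = (51/61)*1 = 51/61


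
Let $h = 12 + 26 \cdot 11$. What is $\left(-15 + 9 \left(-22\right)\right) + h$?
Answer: $85$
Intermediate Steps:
$h = 298$ ($h = 12 + 286 = 298$)
$\left(-15 + 9 \left(-22\right)\right) + h = \left(-15 + 9 \left(-22\right)\right) + 298 = \left(-15 - 198\right) + 298 = -213 + 298 = 85$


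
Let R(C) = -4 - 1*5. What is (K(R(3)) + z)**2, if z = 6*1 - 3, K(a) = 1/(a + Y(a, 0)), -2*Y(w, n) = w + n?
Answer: 625/81 ≈ 7.7160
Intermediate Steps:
Y(w, n) = -n/2 - w/2 (Y(w, n) = -(w + n)/2 = -(n + w)/2 = -n/2 - w/2)
R(C) = -9 (R(C) = -4 - 5 = -9)
K(a) = 2/a (K(a) = 1/(a + (-1/2*0 - a/2)) = 1/(a + (0 - a/2)) = 1/(a - a/2) = 1/(a/2) = 2/a)
z = 3 (z = 6 - 3 = 3)
(K(R(3)) + z)**2 = (2/(-9) + 3)**2 = (2*(-1/9) + 3)**2 = (-2/9 + 3)**2 = (25/9)**2 = 625/81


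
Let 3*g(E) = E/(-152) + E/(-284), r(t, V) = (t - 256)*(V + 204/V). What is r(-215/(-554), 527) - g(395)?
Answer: -37477530064423/278012712 ≈ -1.3481e+5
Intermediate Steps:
r(t, V) = (-256 + t)*(V + 204/V)
g(E) = -109*E/32376 (g(E) = (E/(-152) + E/(-284))/3 = (E*(-1/152) + E*(-1/284))/3 = (-E/152 - E/284)/3 = (-109*E/10792)/3 = -109*E/32376)
r(-215/(-554), 527) - g(395) = (-52224 + 204*(-215/(-554)) + 527²*(-256 - 215/(-554)))/527 - (-109)*395/32376 = (-52224 + 204*(-215*(-1/554)) + 277729*(-256 - 215*(-1/554)))/527 - 1*(-43055/32376) = (-52224 + 204*(215/554) + 277729*(-256 + 215/554))/527 + 43055/32376 = (-52224 + 21930/277 + 277729*(-141609/554))/527 + 43055/32376 = (-52224 + 21930/277 - 39328925961/554)/527 + 43055/32376 = (1/527)*(-39357814197/554) + 43055/32376 = -2315165541/17174 + 43055/32376 = -37477530064423/278012712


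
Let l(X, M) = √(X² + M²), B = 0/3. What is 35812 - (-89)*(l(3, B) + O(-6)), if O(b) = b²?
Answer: 39283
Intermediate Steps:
B = 0 (B = 0*(⅓) = 0)
l(X, M) = √(M² + X²)
35812 - (-89)*(l(3, B) + O(-6)) = 35812 - (-89)*(√(0² + 3²) + (-6)²) = 35812 - (-89)*(√(0 + 9) + 36) = 35812 - (-89)*(√9 + 36) = 35812 - (-89)*(3 + 36) = 35812 - (-89)*39 = 35812 - 1*(-3471) = 35812 + 3471 = 39283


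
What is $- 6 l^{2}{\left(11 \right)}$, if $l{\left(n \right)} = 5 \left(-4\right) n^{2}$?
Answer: $-35138400$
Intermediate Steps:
$l{\left(n \right)} = - 20 n^{2}$
$- 6 l^{2}{\left(11 \right)} = - 6 \left(- 20 \cdot 11^{2}\right)^{2} = - 6 \left(\left(-20\right) 121\right)^{2} = - 6 \left(-2420\right)^{2} = \left(-6\right) 5856400 = -35138400$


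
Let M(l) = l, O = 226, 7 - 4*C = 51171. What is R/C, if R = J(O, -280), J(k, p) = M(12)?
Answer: -12/12791 ≈ -0.00093816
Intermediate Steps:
C = -12791 (C = 7/4 - ¼*51171 = 7/4 - 51171/4 = -12791)
J(k, p) = 12
R = 12
R/C = 12/(-12791) = 12*(-1/12791) = -12/12791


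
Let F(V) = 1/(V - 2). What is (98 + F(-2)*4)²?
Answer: 9409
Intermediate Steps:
F(V) = 1/(-2 + V)
(98 + F(-2)*4)² = (98 + 4/(-2 - 2))² = (98 + 4/(-4))² = (98 - ¼*4)² = (98 - 1)² = 97² = 9409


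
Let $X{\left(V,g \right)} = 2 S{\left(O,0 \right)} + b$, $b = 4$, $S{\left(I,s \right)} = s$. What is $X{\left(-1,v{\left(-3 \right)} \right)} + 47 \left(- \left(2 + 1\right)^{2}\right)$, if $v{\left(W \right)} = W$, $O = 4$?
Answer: $-419$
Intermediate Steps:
$X{\left(V,g \right)} = 4$ ($X{\left(V,g \right)} = 2 \cdot 0 + 4 = 0 + 4 = 4$)
$X{\left(-1,v{\left(-3 \right)} \right)} + 47 \left(- \left(2 + 1\right)^{2}\right) = 4 + 47 \left(- \left(2 + 1\right)^{2}\right) = 4 + 47 \left(- 3^{2}\right) = 4 + 47 \left(\left(-1\right) 9\right) = 4 + 47 \left(-9\right) = 4 - 423 = -419$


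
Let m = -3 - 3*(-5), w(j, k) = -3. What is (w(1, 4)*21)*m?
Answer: -756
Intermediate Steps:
m = 12 (m = -3 + 15 = 12)
(w(1, 4)*21)*m = -3*21*12 = -63*12 = -756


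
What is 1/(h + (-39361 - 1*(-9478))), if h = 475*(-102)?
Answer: -1/78333 ≈ -1.2766e-5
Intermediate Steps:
h = -48450
1/(h + (-39361 - 1*(-9478))) = 1/(-48450 + (-39361 - 1*(-9478))) = 1/(-48450 + (-39361 + 9478)) = 1/(-48450 - 29883) = 1/(-78333) = -1/78333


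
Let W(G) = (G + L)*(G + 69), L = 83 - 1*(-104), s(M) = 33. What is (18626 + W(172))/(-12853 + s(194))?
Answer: -21029/2564 ≈ -8.2016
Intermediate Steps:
L = 187 (L = 83 + 104 = 187)
W(G) = (69 + G)*(187 + G) (W(G) = (G + 187)*(G + 69) = (187 + G)*(69 + G) = (69 + G)*(187 + G))
(18626 + W(172))/(-12853 + s(194)) = (18626 + (12903 + 172² + 256*172))/(-12853 + 33) = (18626 + (12903 + 29584 + 44032))/(-12820) = (18626 + 86519)*(-1/12820) = 105145*(-1/12820) = -21029/2564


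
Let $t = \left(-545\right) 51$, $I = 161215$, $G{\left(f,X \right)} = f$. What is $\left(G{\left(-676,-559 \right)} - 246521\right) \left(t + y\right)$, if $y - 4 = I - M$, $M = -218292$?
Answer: $-86943140052$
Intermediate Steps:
$t = -27795$
$y = 379511$ ($y = 4 + \left(161215 - -218292\right) = 4 + \left(161215 + 218292\right) = 4 + 379507 = 379511$)
$\left(G{\left(-676,-559 \right)} - 246521\right) \left(t + y\right) = \left(-676 - 246521\right) \left(-27795 + 379511\right) = \left(-247197\right) 351716 = -86943140052$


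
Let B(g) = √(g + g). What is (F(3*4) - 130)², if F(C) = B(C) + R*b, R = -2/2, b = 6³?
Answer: 119740 - 1384*√6 ≈ 1.1635e+5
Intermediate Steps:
B(g) = √2*√g (B(g) = √(2*g) = √2*√g)
b = 216
R = -1 (R = -2*½ = -1)
F(C) = -216 + √2*√C (F(C) = √2*√C - 1*216 = √2*√C - 216 = -216 + √2*√C)
(F(3*4) - 130)² = ((-216 + √2*√(3*4)) - 130)² = ((-216 + √2*√12) - 130)² = ((-216 + √2*(2*√3)) - 130)² = ((-216 + 2*√6) - 130)² = (-346 + 2*√6)²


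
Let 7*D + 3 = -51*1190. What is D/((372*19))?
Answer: -20231/16492 ≈ -1.2267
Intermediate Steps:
D = -60693/7 (D = -3/7 + (-51*1190)/7 = -3/7 + (⅐)*(-60690) = -3/7 - 8670 = -60693/7 ≈ -8670.4)
D/((372*19)) = -60693/(7*(372*19)) = -60693/7/7068 = -60693/7*1/7068 = -20231/16492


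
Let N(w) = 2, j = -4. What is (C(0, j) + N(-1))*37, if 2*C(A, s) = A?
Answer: 74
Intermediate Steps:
C(A, s) = A/2
(C(0, j) + N(-1))*37 = ((1/2)*0 + 2)*37 = (0 + 2)*37 = 2*37 = 74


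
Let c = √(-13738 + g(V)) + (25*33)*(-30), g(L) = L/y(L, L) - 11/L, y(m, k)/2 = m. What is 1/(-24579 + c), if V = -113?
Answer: -384426/18963457211 - I*√701651578/549940259119 ≈ -2.0272e-5 - 4.8166e-8*I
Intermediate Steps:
y(m, k) = 2*m
g(L) = ½ - 11/L (g(L) = L/((2*L)) - 11/L = L*(1/(2*L)) - 11/L = ½ - 11/L)
c = -24750 + I*√701651578/226 (c = √(-13738 + (½)*(-22 - 113)/(-113)) + (25*33)*(-30) = √(-13738 + (½)*(-1/113)*(-135)) + 825*(-30) = √(-13738 + 135/226) - 24750 = √(-3104653/226) - 24750 = I*√701651578/226 - 24750 = -24750 + I*√701651578/226 ≈ -24750.0 + 117.21*I)
1/(-24579 + c) = 1/(-24579 + (-24750 + I*√701651578/226)) = 1/(-49329 + I*√701651578/226)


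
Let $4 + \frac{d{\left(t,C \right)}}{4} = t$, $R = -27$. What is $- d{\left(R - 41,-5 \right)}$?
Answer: $288$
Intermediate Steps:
$d{\left(t,C \right)} = -16 + 4 t$
$- d{\left(R - 41,-5 \right)} = - (-16 + 4 \left(-27 - 41\right)) = - (-16 + 4 \left(-68\right)) = - (-16 - 272) = \left(-1\right) \left(-288\right) = 288$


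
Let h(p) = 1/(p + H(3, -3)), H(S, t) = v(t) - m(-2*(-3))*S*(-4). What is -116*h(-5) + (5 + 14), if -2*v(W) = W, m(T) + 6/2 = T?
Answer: 1003/65 ≈ 15.431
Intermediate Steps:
m(T) = -3 + T
v(W) = -W/2
H(S, t) = 12*S - t/2 (H(S, t) = -t/2 - (-3 - 2*(-3))*S*(-4) = -t/2 - (-3 + 6)*S*(-4) = -t/2 - 3*S*(-4) = -t/2 - (-12)*S = -t/2 + 12*S = 12*S - t/2)
h(p) = 1/(75/2 + p) (h(p) = 1/(p + (12*3 - ½*(-3))) = 1/(p + (36 + 3/2)) = 1/(p + 75/2) = 1/(75/2 + p))
-116*h(-5) + (5 + 14) = -232/(75 + 2*(-5)) + (5 + 14) = -232/(75 - 10) + 19 = -232/65 + 19 = 1003/65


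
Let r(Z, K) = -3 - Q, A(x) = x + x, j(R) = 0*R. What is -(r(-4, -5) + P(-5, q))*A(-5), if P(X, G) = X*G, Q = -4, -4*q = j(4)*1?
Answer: 10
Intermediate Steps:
j(R) = 0
q = 0 (q = -0 = -¼*0 = 0)
A(x) = 2*x
P(X, G) = G*X
r(Z, K) = 1 (r(Z, K) = -3 - 1*(-4) = -3 + 4 = 1)
-(r(-4, -5) + P(-5, q))*A(-5) = -(1 + 0*(-5))*2*(-5) = -(1 + 0)*(-10) = -(-10) = -1*(-10) = 10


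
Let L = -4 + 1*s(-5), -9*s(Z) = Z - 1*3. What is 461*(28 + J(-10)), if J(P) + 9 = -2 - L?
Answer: 83441/9 ≈ 9271.2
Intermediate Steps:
s(Z) = ⅓ - Z/9 (s(Z) = -(Z - 1*3)/9 = -(Z - 3)/9 = -(-3 + Z)/9 = ⅓ - Z/9)
L = -28/9 (L = -4 + 1*(⅓ - ⅑*(-5)) = -4 + 1*(⅓ + 5/9) = -4 + 1*(8/9) = -4 + 8/9 = -28/9 ≈ -3.1111)
J(P) = -71/9 (J(P) = -9 + (-2 - 1*(-28/9)) = -9 + (-2 + 28/9) = -9 + 10/9 = -71/9)
461*(28 + J(-10)) = 461*(28 - 71/9) = 461*(181/9) = 83441/9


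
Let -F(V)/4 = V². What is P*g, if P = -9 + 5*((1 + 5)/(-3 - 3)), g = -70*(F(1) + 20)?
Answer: 15680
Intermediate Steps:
F(V) = -4*V²
g = -1120 (g = -70*(-4*1² + 20) = -70*(-4*1 + 20) = -70*(-4 + 20) = -70*16 = -1120)
P = -14 (P = -9 + 5*(6/(-6)) = -9 + 5*(6*(-⅙)) = -9 + 5*(-1) = -9 - 5 = -14)
P*g = -14*(-1120) = 15680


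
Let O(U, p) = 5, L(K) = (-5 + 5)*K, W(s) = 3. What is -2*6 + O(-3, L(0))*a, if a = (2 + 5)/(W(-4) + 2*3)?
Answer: -73/9 ≈ -8.1111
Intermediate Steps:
L(K) = 0 (L(K) = 0*K = 0)
a = 7/9 (a = (2 + 5)/(3 + 2*3) = 7/(3 + 6) = 7/9 ≈ 0.77778)
-2*6 + O(-3, L(0))*a = -2*6 + 5*(7/9) = -12 + 35/9 = -73/9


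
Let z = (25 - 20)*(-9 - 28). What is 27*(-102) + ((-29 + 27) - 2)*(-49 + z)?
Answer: -1818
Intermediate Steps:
z = -185 (z = 5*(-37) = -185)
27*(-102) + ((-29 + 27) - 2)*(-49 + z) = 27*(-102) + ((-29 + 27) - 2)*(-49 - 185) = -2754 + (-2 - 2)*(-234) = -2754 - 4*(-234) = -2754 + 936 = -1818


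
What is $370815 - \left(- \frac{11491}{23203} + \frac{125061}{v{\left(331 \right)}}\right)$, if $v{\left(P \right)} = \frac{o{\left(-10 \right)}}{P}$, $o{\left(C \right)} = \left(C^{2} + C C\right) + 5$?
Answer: $\frac{803333930107}{4756615} \approx 1.6889 \cdot 10^{5}$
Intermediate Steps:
$o{\left(C \right)} = 5 + 2 C^{2}$ ($o{\left(C \right)} = \left(C^{2} + C^{2}\right) + 5 = 2 C^{2} + 5 = 5 + 2 C^{2}$)
$v{\left(P \right)} = \frac{205}{P}$ ($v{\left(P \right)} = \frac{5 + 2 \left(-10\right)^{2}}{P} = \frac{5 + 2 \cdot 100}{P} = \frac{5 + 200}{P} = \frac{205}{P}$)
$370815 - \left(- \frac{11491}{23203} + \frac{125061}{v{\left(331 \right)}}\right) = 370815 - \left(- \frac{11491}{23203} + \frac{125061}{205 \cdot \frac{1}{331}}\right) = 370815 - \left(\left(-11491\right) \frac{1}{23203} + \frac{125061}{205 \cdot \frac{1}{331}}\right) = 370815 - \left(- \frac{11491}{23203} + \frac{125061}{\frac{205}{331}}\right) = 370815 - \left(- \frac{11491}{23203} + 125061 \cdot \frac{331}{205}\right) = 370815 - \left(- \frac{11491}{23203} + \frac{41395191}{205}\right) = 370815 - \frac{960490261118}{4756615} = \frac{803333930107}{4756615}$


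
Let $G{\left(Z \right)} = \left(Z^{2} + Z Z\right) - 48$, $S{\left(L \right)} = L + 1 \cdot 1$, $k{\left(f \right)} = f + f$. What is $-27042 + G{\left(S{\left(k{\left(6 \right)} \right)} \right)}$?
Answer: $-26752$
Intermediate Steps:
$k{\left(f \right)} = 2 f$
$S{\left(L \right)} = 1 + L$ ($S{\left(L \right)} = L + 1 = 1 + L$)
$G{\left(Z \right)} = -48 + 2 Z^{2}$ ($G{\left(Z \right)} = \left(Z^{2} + Z^{2}\right) - 48 = 2 Z^{2} - 48 = -48 + 2 Z^{2}$)
$-27042 + G{\left(S{\left(k{\left(6 \right)} \right)} \right)} = -27042 - \left(48 - 2 \left(1 + 2 \cdot 6\right)^{2}\right) = -27042 - \left(48 - 2 \left(1 + 12\right)^{2}\right) = -27042 - \left(48 - 2 \cdot 13^{2}\right) = -27042 + \left(-48 + 2 \cdot 169\right) = -27042 + \left(-48 + 338\right) = -27042 + 290 = -26752$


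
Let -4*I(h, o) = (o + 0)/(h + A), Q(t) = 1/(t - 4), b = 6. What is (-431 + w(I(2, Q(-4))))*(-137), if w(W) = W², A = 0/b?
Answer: 241856375/4096 ≈ 59047.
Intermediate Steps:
Q(t) = 1/(-4 + t)
A = 0 (A = 0/6 = 0*(⅙) = 0)
I(h, o) = -o/(4*h) (I(h, o) = -(o + 0)/(4*(h + 0)) = -o/(4*h))
(-431 + w(I(2, Q(-4))))*(-137) = (-431 + (-¼/(-4 - 4*2))²)*(-137) = (-431 + (-¼*½/(-8))²)*(-137) = (-431 + (-¼*(-⅛)*½)²)*(-137) = (-431 + (1/64)²)*(-137) = (-431 + 1/4096)*(-137) = -1765375/4096*(-137) = 241856375/4096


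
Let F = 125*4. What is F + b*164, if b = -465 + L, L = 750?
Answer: 47240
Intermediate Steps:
b = 285 (b = -465 + 750 = 285)
F = 500
F + b*164 = 500 + 285*164 = 500 + 46740 = 47240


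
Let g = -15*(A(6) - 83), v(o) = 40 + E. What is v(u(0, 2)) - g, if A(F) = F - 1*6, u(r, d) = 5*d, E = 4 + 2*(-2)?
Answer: -1205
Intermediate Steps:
E = 0 (E = 4 - 4 = 0)
A(F) = -6 + F (A(F) = F - 6 = -6 + F)
v(o) = 40 (v(o) = 40 + 0 = 40)
g = 1245 (g = -15*((-6 + 6) - 83) = -15*(0 - 83) = -15*(-83) = 1245)
v(u(0, 2)) - g = 40 - 1*1245 = 40 - 1245 = -1205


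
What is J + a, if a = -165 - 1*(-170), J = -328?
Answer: -323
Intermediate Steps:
a = 5 (a = -165 + 170 = 5)
J + a = -328 + 5 = -323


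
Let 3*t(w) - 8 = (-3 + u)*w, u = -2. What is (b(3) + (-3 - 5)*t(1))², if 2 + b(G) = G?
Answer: 49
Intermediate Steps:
b(G) = -2 + G
t(w) = 8/3 - 5*w/3 (t(w) = 8/3 + ((-3 - 2)*w)/3 = 8/3 + (-5*w)/3 = 8/3 - 5*w/3)
(b(3) + (-3 - 5)*t(1))² = ((-2 + 3) + (-3 - 5)*(8/3 - 5/3*1))² = (1 - 8*(8/3 - 5/3))² = (1 - 8*1)² = (1 - 8)² = (-7)² = 49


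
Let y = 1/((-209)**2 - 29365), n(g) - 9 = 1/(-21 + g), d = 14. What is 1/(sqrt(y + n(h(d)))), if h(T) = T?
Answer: 2*sqrt(22237017747)/887599 ≈ 0.33601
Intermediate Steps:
n(g) = 9 + 1/(-21 + g)
y = 1/14316 (y = 1/(43681 - 29365) = 1/14316 ≈ 6.9852e-5)
1/(sqrt(y + n(h(d)))) = 1/(sqrt(1/14316 + (-188 + 9*14)/(-21 + 14))) = 1/(sqrt(1/14316 + (-188 + 126)/(-7))) = 1/(sqrt(1/14316 - 1/7*(-62))) = 1/(sqrt(1/14316 + 62/7)) = 1/(sqrt(887599/100212)) = 1/(sqrt(22237017747)/50106) = 2*sqrt(22237017747)/887599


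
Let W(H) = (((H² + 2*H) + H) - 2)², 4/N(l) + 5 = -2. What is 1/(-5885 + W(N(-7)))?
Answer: -2401/14102329 ≈ -0.00017026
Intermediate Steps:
N(l) = -4/7 (N(l) = 4/(-5 - 2) = 4/(-7) = 4*(-⅐) = -4/7)
W(H) = (-2 + H² + 3*H)² (W(H) = ((H² + 3*H) - 2)² = (-2 + H² + 3*H)²)
1/(-5885 + W(N(-7))) = 1/(-5885 + (-2 + (-4/7)² + 3*(-4/7))²) = 1/(-5885 + (-2 + 16/49 - 12/7)²) = 1/(-5885 + (-166/49)²) = 1/(-5885 + 27556/2401) = 1/(-14102329/2401) = -2401/14102329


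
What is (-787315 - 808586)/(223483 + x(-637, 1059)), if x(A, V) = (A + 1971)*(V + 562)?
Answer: -531967/795299 ≈ -0.66889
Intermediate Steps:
x(A, V) = (562 + V)*(1971 + A) (x(A, V) = (1971 + A)*(562 + V) = (562 + V)*(1971 + A))
(-787315 - 808586)/(223483 + x(-637, 1059)) = (-787315 - 808586)/(223483 + (1107702 + 562*(-637) + 1971*1059 - 637*1059)) = -1595901/(223483 + (1107702 - 357994 + 2087289 - 674583)) = -1595901/(223483 + 2162414) = -1595901/2385897 = -1595901*1/2385897 = -531967/795299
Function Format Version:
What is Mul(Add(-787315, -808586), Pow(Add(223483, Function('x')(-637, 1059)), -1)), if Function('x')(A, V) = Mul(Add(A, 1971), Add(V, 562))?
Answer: Rational(-531967, 795299) ≈ -0.66889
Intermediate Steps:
Function('x')(A, V) = Mul(Add(562, V), Add(1971, A)) (Function('x')(A, V) = Mul(Add(1971, A), Add(562, V)) = Mul(Add(562, V), Add(1971, A)))
Mul(Add(-787315, -808586), Pow(Add(223483, Function('x')(-637, 1059)), -1)) = Mul(Add(-787315, -808586), Pow(Add(223483, Add(1107702, Mul(562, -637), Mul(1971, 1059), Mul(-637, 1059))), -1)) = Mul(-1595901, Pow(Add(223483, Add(1107702, -357994, 2087289, -674583)), -1)) = Mul(-1595901, Pow(Add(223483, 2162414), -1)) = Mul(-1595901, Pow(2385897, -1)) = Mul(-1595901, Rational(1, 2385897)) = Rational(-531967, 795299)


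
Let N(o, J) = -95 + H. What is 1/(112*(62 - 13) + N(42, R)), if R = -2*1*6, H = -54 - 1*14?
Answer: 1/5325 ≈ 0.00018779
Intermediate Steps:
H = -68 (H = -54 - 14 = -68)
R = -12 (R = -2*6 = -12)
N(o, J) = -163 (N(o, J) = -95 - 68 = -163)
1/(112*(62 - 13) + N(42, R)) = 1/(112*(62 - 13) - 163) = 1/(112*49 - 163) = 1/(5488 - 163) = 1/5325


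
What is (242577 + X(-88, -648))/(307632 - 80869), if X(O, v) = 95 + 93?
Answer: 242765/226763 ≈ 1.0706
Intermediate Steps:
X(O, v) = 188
(242577 + X(-88, -648))/(307632 - 80869) = (242577 + 188)/(307632 - 80869) = 242765/226763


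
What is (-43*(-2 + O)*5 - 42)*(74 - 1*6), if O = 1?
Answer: 11764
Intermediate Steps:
(-43*(-2 + O)*5 - 42)*(74 - 1*6) = (-43*(-2 + 1)*5 - 42)*(74 - 1*6) = (-43*(-1*5) - 42)*(74 - 6) = (-43*(-5) - 42)*68 = (-1*(-215) - 42)*68 = (215 - 42)*68 = 173*68 = 11764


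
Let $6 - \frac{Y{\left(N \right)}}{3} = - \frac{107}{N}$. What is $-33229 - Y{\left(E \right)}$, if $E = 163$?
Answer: $- \frac{5419582}{163} \approx -33249.0$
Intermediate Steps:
$Y{\left(N \right)} = 18 + \frac{321}{N}$ ($Y{\left(N \right)} = 18 - 3 \left(- \frac{107}{N}\right) = 18 + \frac{321}{N}$)
$-33229 - Y{\left(E \right)} = -33229 - \left(18 + \frac{321}{163}\right) = -33229 - \frac{3255}{163} = - \frac{5419582}{163}$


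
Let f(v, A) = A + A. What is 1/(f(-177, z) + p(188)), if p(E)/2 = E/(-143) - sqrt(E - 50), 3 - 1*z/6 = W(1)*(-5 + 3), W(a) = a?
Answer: 293293/14004442 + 20449*sqrt(138)/28008884 ≈ 0.029519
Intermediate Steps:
z = 30 (z = 18 - 6*(-5 + 3) = 18 - 6*(-2) = 18 + 12 = 30)
f(v, A) = 2*A
p(E) = -2*sqrt(-50 + E) - 2*E/143 (p(E) = 2*(E/(-143) - sqrt(E - 50)) = 2*(E*(-1/143) - sqrt(-50 + E)) = 2*(-E/143 - sqrt(-50 + E)) = 2*(-sqrt(-50 + E) - E/143) = -2*sqrt(-50 + E) - 2*E/143)
1/(f(-177, z) + p(188)) = 1/(2*30 + (-2*sqrt(-50 + 188) - 2/143*188)) = 1/(60 + (-2*sqrt(138) - 376/143)) = 1/(60 + (-376/143 - 2*sqrt(138))) = 1/(8204/143 - 2*sqrt(138))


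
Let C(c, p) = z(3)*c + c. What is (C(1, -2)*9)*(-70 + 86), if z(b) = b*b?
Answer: 1440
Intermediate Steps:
z(b) = b²
C(c, p) = 10*c (C(c, p) = 3²*c + c = 9*c + c = 10*c)
(C(1, -2)*9)*(-70 + 86) = ((10*1)*9)*(-70 + 86) = (10*9)*16 = 90*16 = 1440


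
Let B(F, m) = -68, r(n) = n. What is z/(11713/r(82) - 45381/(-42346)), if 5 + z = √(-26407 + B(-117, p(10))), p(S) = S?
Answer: -868093/24985997 + 868093*I*√1059/24985997 ≈ -0.034743 + 1.1306*I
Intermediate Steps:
z = -5 + 5*I*√1059 (z = -5 + √(-26407 - 68) = -5 + √(-26475) = -5 + 5*I*√1059 ≈ -5.0 + 162.71*I)
z/(11713/r(82) - 45381/(-42346)) = (-5 + 5*I*√1059)/(11713/82 - 45381/(-42346)) = (-5 + 5*I*√1059)/(11713*(1/82) - 45381*(-1/42346)) = (-5 + 5*I*√1059)/(11713/82 + 45381/42346) = (-5 + 5*I*√1059)/(124929985/868093) = (-5 + 5*I*√1059)*(868093/124929985) = -868093/24985997 + 868093*I*√1059/24985997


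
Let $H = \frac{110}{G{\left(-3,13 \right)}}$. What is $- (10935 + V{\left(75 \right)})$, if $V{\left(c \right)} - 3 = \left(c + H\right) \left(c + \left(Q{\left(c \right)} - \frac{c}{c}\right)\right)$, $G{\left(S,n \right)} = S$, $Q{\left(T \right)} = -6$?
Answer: $- \frac{40634}{3} \approx -13545.0$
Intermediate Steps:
$H = - \frac{110}{3}$ ($H = \frac{110}{-3} = 110 \left(- \frac{1}{3}\right) = - \frac{110}{3} \approx -36.667$)
$V{\left(c \right)} = 3 + \left(-7 + c\right) \left(- \frac{110}{3} + c\right)$ ($V{\left(c \right)} = 3 + \left(c - \frac{110}{3}\right) \left(c - \left(6 + \frac{c}{c}\right)\right) = 3 + \left(- \frac{110}{3} + c\right) \left(c - 7\right) = 3 + \left(- \frac{110}{3} + c\right) \left(-7 + c\right) = 3 + \left(-7 + c\right) \left(- \frac{110}{3} + c\right)$)
$- (10935 + V{\left(75 \right)}) = - (10935 + \left(\frac{779}{3} + 75^{2} - 3275\right)) = - (10935 + \left(\frac{779}{3} + 5625 - 3275\right)) = - (10935 + \frac{7829}{3}) = \left(-1\right) \frac{40634}{3} = - \frac{40634}{3}$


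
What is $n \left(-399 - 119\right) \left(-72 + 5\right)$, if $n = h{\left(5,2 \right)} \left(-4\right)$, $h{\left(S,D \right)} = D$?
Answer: $-277648$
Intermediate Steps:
$n = -8$ ($n = 2 \left(-4\right) = -8$)
$n \left(-399 - 119\right) \left(-72 + 5\right) = - 8 \left(-399 - 119\right) \left(-72 + 5\right) = - 8 \left(\left(-518\right) \left(-67\right)\right) = \left(-8\right) 34706 = -277648$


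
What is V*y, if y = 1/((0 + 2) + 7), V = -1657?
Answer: -1657/9 ≈ -184.11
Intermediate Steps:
y = 1/9 (y = 1/(2 + 7) = 1/9 ≈ 0.11111)
V*y = -1657*1/9 = -1657/9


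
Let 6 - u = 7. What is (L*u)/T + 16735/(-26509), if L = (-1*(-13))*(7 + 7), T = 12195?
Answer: -208907963/323277255 ≈ -0.64622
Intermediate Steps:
u = -1 (u = 6 - 1*7 = 6 - 7 = -1)
L = 182 (L = 13*14 = 182)
(L*u)/T + 16735/(-26509) = (182*(-1))/12195 + 16735/(-26509) = -182*1/12195 + 16735*(-1/26509) = -182/12195 - 16735/26509 = -208907963/323277255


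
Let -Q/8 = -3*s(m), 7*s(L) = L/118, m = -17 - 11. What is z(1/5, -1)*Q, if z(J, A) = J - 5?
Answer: 1152/295 ≈ 3.9051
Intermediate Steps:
m = -28
s(L) = L/826 (s(L) = (L/118)/7 = L/826)
z(J, A) = -5 + J
Q = -48/59 (Q = -(-24)*(1/826)*(-28) = -(-24)*(-2)/59 = -8*6/59 = -48/59 ≈ -0.81356)
z(1/5, -1)*Q = (-5 + 1/5)*(-48/59) = (-5 + ⅕)*(-48/59) = -24/5*(-48/59) = 1152/295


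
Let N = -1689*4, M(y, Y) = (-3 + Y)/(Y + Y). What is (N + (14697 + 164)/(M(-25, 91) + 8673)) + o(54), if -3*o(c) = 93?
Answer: -5355538518/789287 ≈ -6785.3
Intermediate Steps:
o(c) = -31 (o(c) = -⅓*93 = -31)
M(y, Y) = (-3 + Y)/(2*Y) (M(y, Y) = (-3 + Y)/((2*Y)) = (-3 + Y)*(1/(2*Y)) = (-3 + Y)/(2*Y))
N = -6756
(N + (14697 + 164)/(M(-25, 91) + 8673)) + o(54) = (-6756 + (14697 + 164)/((½)*(-3 + 91)/91 + 8673)) - 31 = (-6756 + 14861/((½)*(1/91)*88 + 8673)) - 31 = (-6756 + 14861/(44/91 + 8673)) - 31 = (-6756 + 14861/(789287/91)) - 31 = (-6756 + 14861*(91/789287)) - 31 = (-6756 + 1352351/789287) - 31 = -5331070621/789287 - 31 = -5355538518/789287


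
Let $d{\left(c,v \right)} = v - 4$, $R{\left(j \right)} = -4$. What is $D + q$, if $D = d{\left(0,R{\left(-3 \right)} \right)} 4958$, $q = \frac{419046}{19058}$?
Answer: $- \frac{377748733}{9529} \approx -39642.0$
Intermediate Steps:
$d{\left(c,v \right)} = -4 + v$
$q = \frac{209523}{9529}$ ($q = 419046 \cdot \frac{1}{19058} = \frac{209523}{9529} \approx 21.988$)
$D = -39664$ ($D = \left(-4 - 4\right) 4958 = \left(-8\right) 4958 = -39664$)
$D + q = -39664 + \frac{209523}{9529} = - \frac{377748733}{9529}$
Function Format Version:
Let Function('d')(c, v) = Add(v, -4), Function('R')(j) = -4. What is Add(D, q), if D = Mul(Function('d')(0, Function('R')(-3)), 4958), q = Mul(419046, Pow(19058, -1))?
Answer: Rational(-377748733, 9529) ≈ -39642.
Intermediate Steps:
Function('d')(c, v) = Add(-4, v)
q = Rational(209523, 9529) (q = Mul(419046, Rational(1, 19058)) = Rational(209523, 9529) ≈ 21.988)
D = -39664 (D = Mul(Add(-4, -4), 4958) = Mul(-8, 4958) = -39664)
Add(D, q) = Add(-39664, Rational(209523, 9529)) = Rational(-377748733, 9529)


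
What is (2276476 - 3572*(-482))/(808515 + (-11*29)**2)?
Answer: 999545/227569 ≈ 4.3923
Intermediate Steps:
(2276476 - 3572*(-482))/(808515 + (-11*29)**2) = (2276476 + 1721704)/(808515 + (-319)**2) = 3998180/(808515 + 101761) = 3998180/910276 = 3998180*(1/910276) = 999545/227569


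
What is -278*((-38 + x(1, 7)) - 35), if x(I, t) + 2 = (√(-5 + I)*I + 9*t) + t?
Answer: 1390 - 556*I ≈ 1390.0 - 556.0*I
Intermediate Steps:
x(I, t) = -2 + 10*t + I*√(-5 + I) (x(I, t) = -2 + ((√(-5 + I)*I + 9*t) + t) = -2 + ((I*√(-5 + I) + 9*t) + t) = -2 + ((9*t + I*√(-5 + I)) + t) = -2 + (10*t + I*√(-5 + I)) = -2 + 10*t + I*√(-5 + I))
-278*((-38 + x(1, 7)) - 35) = -278*((-38 + (-2 + 10*7 + 1*√(-5 + 1))) - 35) = -278*((-38 + (-2 + 70 + 1*√(-4))) - 35) = -278*((-38 + (-2 + 70 + 1*(2*I))) - 35) = -278*((-38 + (-2 + 70 + 2*I)) - 35) = -278*((-38 + (68 + 2*I)) - 35) = -278*((30 + 2*I) - 35) = -278*(-5 + 2*I) = 1390 - 556*I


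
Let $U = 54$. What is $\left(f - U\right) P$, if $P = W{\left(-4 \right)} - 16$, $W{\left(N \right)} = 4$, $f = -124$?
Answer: $2136$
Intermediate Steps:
$P = -12$ ($P = 4 - 16 = -12$)
$\left(f - U\right) P = \left(-124 - 54\right) \left(-12\right) = \left(-178\right) \left(-12\right) = 2136$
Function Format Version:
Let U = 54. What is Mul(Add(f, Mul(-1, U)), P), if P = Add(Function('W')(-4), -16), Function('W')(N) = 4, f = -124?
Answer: 2136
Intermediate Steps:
P = -12 (P = Add(4, -16) = -12)
Mul(Add(f, Mul(-1, U)), P) = Mul(Add(-124, Mul(-1, 54)), -12) = Mul(Add(-124, -54), -12) = Mul(-178, -12) = 2136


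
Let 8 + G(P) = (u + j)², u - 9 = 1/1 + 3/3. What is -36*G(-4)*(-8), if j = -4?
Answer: 11808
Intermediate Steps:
u = 11 (u = 9 + (1/1 + 3/3) = 9 + (1*1 + 3*(⅓)) = 9 + (1 + 1) = 9 + 2 = 11)
G(P) = 41 (G(P) = -8 + (11 - 4)² = -8 + 7² = -8 + 49 = 41)
-36*G(-4)*(-8) = -36*41*(-8) = -1476*(-8) = 11808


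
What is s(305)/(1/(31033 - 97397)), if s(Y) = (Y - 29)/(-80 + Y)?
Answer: -6105488/75 ≈ -81407.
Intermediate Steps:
s(Y) = (-29 + Y)/(-80 + Y)
s(305)/(1/(31033 - 97397)) = ((-29 + 305)/(-80 + 305))/(1/(31033 - 97397)) = (276/225)/(1/(-66364)) = ((1/225)*276)/(-1/66364) = (92/75)*(-66364) = -6105488/75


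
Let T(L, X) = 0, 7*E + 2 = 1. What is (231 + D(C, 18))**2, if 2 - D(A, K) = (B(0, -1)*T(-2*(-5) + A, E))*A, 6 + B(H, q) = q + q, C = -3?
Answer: 54289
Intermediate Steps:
B(H, q) = -6 + 2*q (B(H, q) = -6 + (q + q) = -6 + 2*q)
E = -1/7 (E = -2/7 + (1/7)*1 = -2/7 + 1/7 = -1/7 ≈ -0.14286)
D(A, K) = 2 (D(A, K) = 2 - (-6 + 2*(-1))*0*A = 2 - (-6 - 2)*0*A = 2 - (-8*0)*A = 2 - 0*A = 2 - 1*0 = 2 + 0 = 2)
(231 + D(C, 18))**2 = (231 + 2)**2 = 233**2 = 54289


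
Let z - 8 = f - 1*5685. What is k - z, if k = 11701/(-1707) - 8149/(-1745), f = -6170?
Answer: 35282328703/2978715 ≈ 11845.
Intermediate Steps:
k = -6507902/2978715 (k = 11701*(-1/1707) - 8149*(-1/1745) = -11701/1707 + 8149/1745 = -6507902/2978715 ≈ -2.1848)
z = -11847 (z = 8 + (-6170 - 1*5685) = 8 + (-6170 - 5685) = 8 - 11855 = -11847)
k - z = -6507902/2978715 - 1*(-11847) = -6507902/2978715 + 11847 = 35282328703/2978715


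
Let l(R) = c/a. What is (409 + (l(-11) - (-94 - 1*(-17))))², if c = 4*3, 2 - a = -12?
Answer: 11614464/49 ≈ 2.3703e+5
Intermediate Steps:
a = 14 (a = 2 - 1*(-12) = 2 + 12 = 14)
c = 12
l(R) = 6/7 (l(R) = 12/14 = 12*(1/14) = 6/7)
(409 + (l(-11) - (-94 - 1*(-17))))² = (409 + (6/7 - (-94 - 1*(-17))))² = (409 + (6/7 - (-94 + 17)))² = (409 + (6/7 - 1*(-77)))² = (409 + (6/7 + 77))² = (409 + 545/7)² = (3408/7)² = 11614464/49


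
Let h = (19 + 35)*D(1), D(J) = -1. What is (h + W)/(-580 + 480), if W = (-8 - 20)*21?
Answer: 321/50 ≈ 6.4200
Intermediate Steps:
W = -588 (W = -28*21 = -588)
h = -54 (h = (19 + 35)*(-1) = 54*(-1) = -54)
(h + W)/(-580 + 480) = (-54 - 588)/(-580 + 480) = -642/(-100) = -642*(-1/100) = 321/50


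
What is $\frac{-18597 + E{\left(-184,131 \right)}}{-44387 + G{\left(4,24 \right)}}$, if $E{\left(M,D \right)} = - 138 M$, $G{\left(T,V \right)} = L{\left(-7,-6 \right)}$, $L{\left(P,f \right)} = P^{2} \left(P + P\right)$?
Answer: $- \frac{6795}{45073} \approx -0.15076$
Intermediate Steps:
$L{\left(P,f \right)} = 2 P^{3}$ ($L{\left(P,f \right)} = P^{2} \cdot 2 P = 2 P^{3}$)
$G{\left(T,V \right)} = -686$ ($G{\left(T,V \right)} = 2 \left(-7\right)^{3} = 2 \left(-343\right) = -686$)
$\frac{-18597 + E{\left(-184,131 \right)}}{-44387 + G{\left(4,24 \right)}} = \frac{-18597 - -25392}{-44387 - 686} = \frac{-18597 + 25392}{-45073} = 6795 \left(- \frac{1}{45073}\right) = - \frac{6795}{45073}$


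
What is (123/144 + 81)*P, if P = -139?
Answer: -546131/48 ≈ -11378.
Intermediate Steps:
(123/144 + 81)*P = (123/144 + 81)*(-139) = (123*(1/144) + 81)*(-139) = (41/48 + 81)*(-139) = (3929/48)*(-139) = -546131/48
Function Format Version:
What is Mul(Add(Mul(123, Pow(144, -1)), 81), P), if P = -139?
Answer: Rational(-546131, 48) ≈ -11378.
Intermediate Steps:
Mul(Add(Mul(123, Pow(144, -1)), 81), P) = Mul(Add(Mul(123, Pow(144, -1)), 81), -139) = Mul(Add(Mul(123, Rational(1, 144)), 81), -139) = Mul(Add(Rational(41, 48), 81), -139) = Mul(Rational(3929, 48), -139) = Rational(-546131, 48)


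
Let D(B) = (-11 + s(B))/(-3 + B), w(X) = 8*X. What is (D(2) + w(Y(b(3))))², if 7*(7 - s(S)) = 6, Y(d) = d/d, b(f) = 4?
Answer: 8100/49 ≈ 165.31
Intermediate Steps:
Y(d) = 1
s(S) = 43/7 (s(S) = 7 - ⅐*6 = 7 - 6/7 = 43/7)
D(B) = -34/(7*(-3 + B)) (D(B) = (-11 + 43/7)/(-3 + B) = -34/(7*(-3 + B)))
(D(2) + w(Y(b(3))))² = (-34/(-21 + 7*2) + 8*1)² = (-34/(-21 + 14) + 8)² = (-34/(-7) + 8)² = (-34*(-⅐) + 8)² = (34/7 + 8)² = (90/7)² = 8100/49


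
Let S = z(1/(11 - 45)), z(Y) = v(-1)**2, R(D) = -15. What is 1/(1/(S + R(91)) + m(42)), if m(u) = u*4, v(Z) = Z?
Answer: 14/2351 ≈ 0.0059549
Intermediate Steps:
z(Y) = 1 (z(Y) = (-1)**2 = 1)
m(u) = 4*u
S = 1
1/(1/(S + R(91)) + m(42)) = 1/(1/(1 - 15) + 4*42) = 1/(1/(-14) + 168) = 1/(-1/14 + 168) = 1/(2351/14) = 14/2351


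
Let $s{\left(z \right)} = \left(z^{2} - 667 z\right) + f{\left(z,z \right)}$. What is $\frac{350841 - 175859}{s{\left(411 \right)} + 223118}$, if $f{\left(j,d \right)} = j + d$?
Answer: $\frac{87491}{59362} \approx 1.4739$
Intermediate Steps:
$f{\left(j,d \right)} = d + j$
$s{\left(z \right)} = z^{2} - 665 z$ ($s{\left(z \right)} = \left(z^{2} - 667 z\right) + \left(z + z\right) = \left(z^{2} - 667 z\right) + 2 z = z^{2} - 665 z$)
$\frac{350841 - 175859}{s{\left(411 \right)} + 223118} = \frac{350841 - 175859}{411 \left(-665 + 411\right) + 223118} = \frac{174982}{411 \left(-254\right) + 223118} = \frac{174982}{-104394 + 223118} = \frac{174982}{118724} = 174982 \cdot \frac{1}{118724} = \frac{87491}{59362}$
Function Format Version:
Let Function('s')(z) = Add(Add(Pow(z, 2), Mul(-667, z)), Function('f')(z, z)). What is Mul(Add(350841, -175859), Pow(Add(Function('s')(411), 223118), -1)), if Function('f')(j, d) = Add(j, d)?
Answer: Rational(87491, 59362) ≈ 1.4739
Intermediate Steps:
Function('f')(j, d) = Add(d, j)
Function('s')(z) = Add(Pow(z, 2), Mul(-665, z)) (Function('s')(z) = Add(Add(Pow(z, 2), Mul(-667, z)), Add(z, z)) = Add(Add(Pow(z, 2), Mul(-667, z)), Mul(2, z)) = Add(Pow(z, 2), Mul(-665, z)))
Mul(Add(350841, -175859), Pow(Add(Function('s')(411), 223118), -1)) = Mul(Add(350841, -175859), Pow(Add(Mul(411, Add(-665, 411)), 223118), -1)) = Mul(174982, Pow(Add(Mul(411, -254), 223118), -1)) = Mul(174982, Pow(Add(-104394, 223118), -1)) = Mul(174982, Pow(118724, -1)) = Mul(174982, Rational(1, 118724)) = Rational(87491, 59362)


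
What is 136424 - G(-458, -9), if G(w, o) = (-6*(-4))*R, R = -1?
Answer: 136448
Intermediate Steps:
G(w, o) = -24 (G(w, o) = -6*(-4)*(-1) = 24*(-1) = -24)
136424 - G(-458, -9) = 136424 - 1*(-24) = 136424 + 24 = 136448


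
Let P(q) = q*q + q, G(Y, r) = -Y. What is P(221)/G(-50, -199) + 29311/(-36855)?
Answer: 180671446/184275 ≈ 980.44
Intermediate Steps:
P(q) = q + q² (P(q) = q² + q = q + q²)
P(221)/G(-50, -199) + 29311/(-36855) = (221*(1 + 221))/((-1*(-50))) + 29311/(-36855) = (221*222)/50 + 29311*(-1/36855) = 49062*(1/50) - 29311/36855 = 24531/25 - 29311/36855 = 180671446/184275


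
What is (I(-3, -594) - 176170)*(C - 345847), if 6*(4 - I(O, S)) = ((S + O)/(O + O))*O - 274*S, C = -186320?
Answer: 432635273823/4 ≈ 1.0816e+11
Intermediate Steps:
I(O, S) = 4 - O/12 + 547*S/12 (I(O, S) = 4 - (((S + O)/(O + O))*O - 274*S)/6 = 4 - (((O + S)/((2*O)))*O - 274*S)/6 = 4 - (((O + S)*(1/(2*O)))*O - 274*S)/6 = 4 - (((O + S)/(2*O))*O - 274*S)/6 = 4 - ((O/2 + S/2) - 274*S)/6 = 4 - (O/2 - 547*S/2)/6 = 4 + (-O/12 + 547*S/12) = 4 - O/12 + 547*S/12)
(I(-3, -594) - 176170)*(C - 345847) = ((4 - 1/12*(-3) + (547/12)*(-594)) - 176170)*(-186320 - 345847) = ((4 + ¼ - 54153/2) - 176170)*(-532167) = (-108289/4 - 176170)*(-532167) = -812969/4*(-532167) = 432635273823/4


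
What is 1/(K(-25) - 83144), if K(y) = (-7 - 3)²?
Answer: -1/83044 ≈ -1.2042e-5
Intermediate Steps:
K(y) = 100 (K(y) = (-10)² = 100)
1/(K(-25) - 83144) = 1/(100 - 83144) = 1/(-83044) = -1/83044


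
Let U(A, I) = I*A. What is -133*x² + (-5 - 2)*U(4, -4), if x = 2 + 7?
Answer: -10661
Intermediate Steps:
U(A, I) = A*I
x = 9
-133*x² + (-5 - 2)*U(4, -4) = -133*9² + (-5 - 2)*(4*(-4)) = -133*81 - 7*(-16) = -10773 + 112 = -10661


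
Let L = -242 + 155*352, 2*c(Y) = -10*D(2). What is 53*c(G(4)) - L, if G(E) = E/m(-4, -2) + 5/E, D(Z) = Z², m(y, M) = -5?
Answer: -55378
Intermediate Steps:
G(E) = 5/E - E/5 (G(E) = E/(-5) + 5/E = E*(-⅕) + 5/E = -E/5 + 5/E = 5/E - E/5)
c(Y) = -20 (c(Y) = (-10*2²)/2 = (-10*4)/2 = (½)*(-40) = -20)
L = 54318 (L = -242 + 54560 = 54318)
53*c(G(4)) - L = 53*(-20) - 1*54318 = -1060 - 54318 = -55378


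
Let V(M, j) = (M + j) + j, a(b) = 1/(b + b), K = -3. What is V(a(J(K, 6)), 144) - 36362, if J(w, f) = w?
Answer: -216445/6 ≈ -36074.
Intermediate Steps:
a(b) = 1/(2*b)
V(M, j) = M + 2*j
V(a(J(K, 6)), 144) - 36362 = ((1/2)/(-3) + 2*144) - 36362 = ((1/2)*(-1/3) + 288) - 36362 = (-1/6 + 288) - 36362 = 1727/6 - 36362 = -216445/6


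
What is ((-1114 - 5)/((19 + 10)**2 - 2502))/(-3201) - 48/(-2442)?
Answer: 1275135/65574619 ≈ 0.019446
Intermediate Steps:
((-1114 - 5)/((19 + 10)**2 - 2502))/(-3201) - 48/(-2442) = -1119/(29**2 - 2502)*(-1/3201) - 48*(-1/2442) = -1119/(841 - 2502)*(-1/3201) + 8/407 = -1119/(-1661)*(-1/3201) + 8/407 = -1119*(-1/1661)*(-1/3201) + 8/407 = (1119/1661)*(-1/3201) + 8/407 = -373/1772287 + 8/407 = 1275135/65574619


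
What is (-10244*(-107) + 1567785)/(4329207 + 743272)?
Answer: 64973/123719 ≈ 0.52517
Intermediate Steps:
(-10244*(-107) + 1567785)/(4329207 + 743272) = (1096108 + 1567785)/5072479 = 2663893*(1/5072479) = 64973/123719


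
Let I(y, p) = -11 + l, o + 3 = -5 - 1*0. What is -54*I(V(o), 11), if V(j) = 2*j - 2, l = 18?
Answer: -378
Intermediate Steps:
o = -8 (o = -3 + (-5 - 1*0) = -3 + (-5 + 0) = -3 - 5 = -8)
V(j) = -2 + 2*j
I(y, p) = 7 (I(y, p) = -11 + 18 = 7)
-54*I(V(o), 11) = -54*7 = -378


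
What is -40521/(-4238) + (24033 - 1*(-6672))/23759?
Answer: 3655071/336758 ≈ 10.854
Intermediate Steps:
-40521/(-4238) + (24033 - 1*(-6672))/23759 = -40521*(-1/4238) + (24033 + 6672)*(1/23759) = 3117/326 + 30705*(1/23759) = 3117/326 + 1335/1033 = 3655071/336758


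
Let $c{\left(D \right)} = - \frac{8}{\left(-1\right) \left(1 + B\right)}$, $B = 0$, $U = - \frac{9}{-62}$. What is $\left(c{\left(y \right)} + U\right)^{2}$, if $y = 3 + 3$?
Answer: $\frac{255025}{3844} \approx 66.344$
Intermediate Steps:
$U = \frac{9}{62}$ ($U = \left(-9\right) \left(- \frac{1}{62}\right) = \frac{9}{62} \approx 0.14516$)
$y = 6$
$c{\left(D \right)} = 8$ ($c{\left(D \right)} = - \frac{8}{\left(-1\right) \left(1 + 0\right)} = - \frac{8}{\left(-1\right) 1} = - \frac{8}{-1} = \left(-8\right) \left(-1\right) = 8$)
$\left(c{\left(y \right)} + U\right)^{2} = \left(8 + \frac{9}{62}\right)^{2} = \left(\frac{505}{62}\right)^{2} = \frac{255025}{3844}$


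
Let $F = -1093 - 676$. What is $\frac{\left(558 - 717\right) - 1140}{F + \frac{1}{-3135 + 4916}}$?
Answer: $\frac{771173}{1050196} \approx 0.73431$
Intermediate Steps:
$F = -1769$ ($F = -1093 - 676 = -1769$)
$\frac{\left(558 - 717\right) - 1140}{F + \frac{1}{-3135 + 4916}} = \frac{\left(558 - 717\right) - 1140}{-1769 + \frac{1}{-3135 + 4916}} = \frac{-159 - 1140}{-1769 + \frac{1}{1781}} = - \frac{1299}{-1769 + \frac{1}{1781}} = - \frac{1299}{- \frac{3150588}{1781}} = \left(-1299\right) \left(- \frac{1781}{3150588}\right) = \frac{771173}{1050196}$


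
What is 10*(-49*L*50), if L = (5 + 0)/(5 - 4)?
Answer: -122500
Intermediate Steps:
L = 5 (L = 5/1 = 5*1 = 5)
10*(-49*L*50) = 10*(-245*50) = 10*(-49*250) = 10*(-12250) = -122500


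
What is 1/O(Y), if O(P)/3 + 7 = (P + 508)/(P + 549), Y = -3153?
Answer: -868/15583 ≈ -0.055702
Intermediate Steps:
O(P) = -21 + 3*(508 + P)/(549 + P) (O(P) = -21 + 3*((P + 508)/(P + 549)) = -21 + 3*((508 + P)/(549 + P)) = -21 + 3*(508 + P)/(549 + P))
1/O(Y) = 1/(3*(-3335 - 6*(-3153))/(549 - 3153)) = 1/(3*(-3335 + 18918)/(-2604)) = 1/(3*(-1/2604)*15583) = 1/(-15583/868) = -868/15583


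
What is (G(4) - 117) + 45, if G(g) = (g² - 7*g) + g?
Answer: -80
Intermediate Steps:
G(g) = g² - 6*g
(G(4) - 117) + 45 = (4*(-6 + 4) - 117) + 45 = (4*(-2) - 117) + 45 = (-8 - 117) + 45 = -125 + 45 = -80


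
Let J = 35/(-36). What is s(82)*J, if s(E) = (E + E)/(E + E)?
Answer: -35/36 ≈ -0.97222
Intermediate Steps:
s(E) = 1 (s(E) = (2*E)/((2*E)) = (2*E)*(1/(2*E)) = 1)
J = -35/36 (J = 35*(-1/36) = -35/36 ≈ -0.97222)
s(82)*J = 1*(-35/36) = -35/36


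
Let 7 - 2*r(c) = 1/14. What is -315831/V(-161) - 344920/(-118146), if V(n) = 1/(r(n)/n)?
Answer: 258644951713/38043012 ≈ 6798.8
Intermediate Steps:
r(c) = 97/28 (r(c) = 7/2 - 1/2/14 = 7/2 - 1/2*1/14 = 7/2 - 1/28 = 97/28)
V(n) = 28*n/97 (V(n) = 1/(97/(28*n)) = 28*n/97)
-315831/V(-161) - 344920/(-118146) = -315831/((28/97)*(-161)) - 344920/(-118146) = -315831/(-4508/97) - 344920*(-1/118146) = -315831*(-97/4508) + 172460/59073 = 30635607/4508 + 172460/59073 = 258644951713/38043012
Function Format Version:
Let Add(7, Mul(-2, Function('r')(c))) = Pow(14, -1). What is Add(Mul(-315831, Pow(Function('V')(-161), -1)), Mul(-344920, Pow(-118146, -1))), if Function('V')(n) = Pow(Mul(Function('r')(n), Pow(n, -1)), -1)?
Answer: Rational(258644951713, 38043012) ≈ 6798.8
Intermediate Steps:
Function('r')(c) = Rational(97, 28) (Function('r')(c) = Add(Rational(7, 2), Mul(Rational(-1, 2), Pow(14, -1))) = Add(Rational(7, 2), Mul(Rational(-1, 2), Rational(1, 14))) = Add(Rational(7, 2), Rational(-1, 28)) = Rational(97, 28))
Function('V')(n) = Mul(Rational(28, 97), n) (Function('V')(n) = Pow(Mul(Rational(97, 28), Pow(n, -1)), -1) = Mul(Rational(28, 97), n))
Add(Mul(-315831, Pow(Function('V')(-161), -1)), Mul(-344920, Pow(-118146, -1))) = Add(Mul(-315831, Pow(Mul(Rational(28, 97), -161), -1)), Mul(-344920, Pow(-118146, -1))) = Add(Mul(-315831, Pow(Rational(-4508, 97), -1)), Mul(-344920, Rational(-1, 118146))) = Add(Mul(-315831, Rational(-97, 4508)), Rational(172460, 59073)) = Add(Rational(30635607, 4508), Rational(172460, 59073)) = Rational(258644951713, 38043012)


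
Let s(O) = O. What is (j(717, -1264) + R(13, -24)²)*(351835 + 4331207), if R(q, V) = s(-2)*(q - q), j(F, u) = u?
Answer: -5919365088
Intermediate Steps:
R(q, V) = 0 (R(q, V) = -2*(q - q) = -2*0 = 0)
(j(717, -1264) + R(13, -24)²)*(351835 + 4331207) = (-1264 + 0²)*(351835 + 4331207) = (-1264 + 0)*4683042 = -1264*4683042 = -5919365088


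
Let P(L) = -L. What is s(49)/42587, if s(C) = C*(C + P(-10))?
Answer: 2891/42587 ≈ 0.067885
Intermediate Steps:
s(C) = C*(10 + C) (s(C) = C*(C - 1*(-10)) = C*(C + 10) = C*(10 + C))
s(49)/42587 = (49*(10 + 49))/42587 = (49*59)*(1/42587) = 2891*(1/42587) = 2891/42587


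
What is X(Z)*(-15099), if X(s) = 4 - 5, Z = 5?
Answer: 15099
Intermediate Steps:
X(s) = -1
X(Z)*(-15099) = -1*(-15099) = 15099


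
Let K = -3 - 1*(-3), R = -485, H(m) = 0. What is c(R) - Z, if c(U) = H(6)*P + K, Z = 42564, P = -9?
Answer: -42564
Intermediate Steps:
K = 0 (K = -3 + 3 = 0)
c(U) = 0 (c(U) = 0*(-9) + 0 = 0 + 0 = 0)
c(R) - Z = 0 - 1*42564 = 0 - 42564 = -42564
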